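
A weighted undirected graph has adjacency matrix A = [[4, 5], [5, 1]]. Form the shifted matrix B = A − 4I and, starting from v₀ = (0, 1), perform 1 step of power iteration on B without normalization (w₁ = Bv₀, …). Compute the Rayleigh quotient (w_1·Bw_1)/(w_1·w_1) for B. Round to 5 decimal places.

B = A − 4I has rows (0, 5); (5, -3)
w1 = Bv₀ = (5, -3)
Bw1 = (-15, 34)
w1·Bw1 = -177; w1·w1 = 34; μ ≈ -177/34 = -5.20588

μ ≈ -5.20588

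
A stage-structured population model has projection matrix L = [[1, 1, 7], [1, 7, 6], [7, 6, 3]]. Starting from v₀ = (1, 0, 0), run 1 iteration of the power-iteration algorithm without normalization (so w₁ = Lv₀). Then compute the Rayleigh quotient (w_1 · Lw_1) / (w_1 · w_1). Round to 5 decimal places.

w1 = Lv₀ = (1·1 + 1·0 + 7·0; 1·1 + 7·0 + 6·0; 7·1 + 6·0 + 3·0) = (1, 1, 7)
Lw1 = (51, 50, 34)
w1·Lw1 = 1·51 + 1·50 + 7·34 = 339; w1·w1 = 1·1 + 1·1 + 7·7 = 51
λ ≈ 339/51 = 6.64706

6.64706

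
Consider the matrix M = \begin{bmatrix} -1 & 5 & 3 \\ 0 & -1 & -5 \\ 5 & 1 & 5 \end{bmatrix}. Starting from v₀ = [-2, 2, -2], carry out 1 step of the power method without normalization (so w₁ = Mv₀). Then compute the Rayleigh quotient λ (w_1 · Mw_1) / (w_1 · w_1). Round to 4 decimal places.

w1 = Mv₀ = (6, 8, -18)
Mw1 = (-20, 82, -52)
w1·Mw1 = 6·(-20) + 8·82 + (-18)·(-52) = 1472; w1·w1 = 6·6 + 8·8 + (-18)·(-18) = 424
λ ≈ 1472/424 = 3.4717

3.4717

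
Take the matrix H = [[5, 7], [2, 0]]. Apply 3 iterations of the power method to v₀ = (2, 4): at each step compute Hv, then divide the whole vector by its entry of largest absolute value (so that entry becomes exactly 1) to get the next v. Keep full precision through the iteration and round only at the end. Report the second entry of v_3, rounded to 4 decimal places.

Hv0 = (38.00000, 4.00000); divide by 38.00000 → v1 = (1.00000, 0.10526)
Hv1 = (5.73684, 2.00000); divide by 5.73684 → v2 = (1.00000, 0.34862)
Hv2 = (7.44037, 2.00000); divide by 7.44037 → v3 = (1.00000, 0.26880)
Requested entry of v3: 436/1622 = 0.2688

0.2688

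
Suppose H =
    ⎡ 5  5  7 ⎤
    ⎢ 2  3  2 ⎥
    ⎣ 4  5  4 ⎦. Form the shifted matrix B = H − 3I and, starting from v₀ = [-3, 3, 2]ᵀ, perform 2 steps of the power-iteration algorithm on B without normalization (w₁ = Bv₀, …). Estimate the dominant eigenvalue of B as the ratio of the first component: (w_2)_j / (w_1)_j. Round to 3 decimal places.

B = H − 3I has rows (2, 5, 7); (2, 0, 2); (4, 5, 1)
w1 = Bv₀ = (2·(-3) + 5·3 + 7·2; 2·(-3) + 0·3 + 2·2; 4·(-3) + 5·3 + 1·2) = (23, -2, 5)
w2 = Bw1 = (2·23 + 5·(-2) + 7·5; 2·23 + 0·(-2) + 2·5; 4·23 + 5·(-2) + 1·5) = (71, 56, 87)
Ratio: 71/23 = 3.087

3.087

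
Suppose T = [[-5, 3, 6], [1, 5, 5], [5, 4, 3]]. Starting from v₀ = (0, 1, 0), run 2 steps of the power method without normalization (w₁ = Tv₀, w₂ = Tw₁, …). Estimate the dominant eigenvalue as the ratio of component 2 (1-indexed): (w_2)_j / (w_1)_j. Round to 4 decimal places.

9.6000

w1 = Tv₀ = ((-5)·0 + 3·1 + 6·0; 1·0 + 5·1 + 5·0; 5·0 + 4·1 + 3·0) = (3, 5, 4)
w2 = Tw1 = ((-5)·3 + 3·5 + 6·4; 1·3 + 5·5 + 5·4; 5·3 + 4·5 + 3·4) = (24, 48, 47)
Ratio at component: 48 / 5 = 9.6000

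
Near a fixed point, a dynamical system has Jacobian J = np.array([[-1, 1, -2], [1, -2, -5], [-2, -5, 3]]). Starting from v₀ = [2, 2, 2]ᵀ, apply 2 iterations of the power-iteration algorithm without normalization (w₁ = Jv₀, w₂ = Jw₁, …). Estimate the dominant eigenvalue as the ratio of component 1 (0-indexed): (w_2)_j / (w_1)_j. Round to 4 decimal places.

-5.0000

w1 = Jv₀ = ((-1)·2 + 1·2 + (-2)·2; 1·2 + (-2)·2 + (-5)·2; (-2)·2 + (-5)·2 + 3·2) = (-4, -12, -8)
w2 = Jw1 = ((-1)·(-4) + 1·(-12) + (-2)·(-8); 1·(-4) + (-2)·(-12) + (-5)·(-8); (-2)·(-4) + (-5)·(-12) + 3·(-8)) = (8, 60, 44)
Ratio at component: 60 / -12 = -5.0000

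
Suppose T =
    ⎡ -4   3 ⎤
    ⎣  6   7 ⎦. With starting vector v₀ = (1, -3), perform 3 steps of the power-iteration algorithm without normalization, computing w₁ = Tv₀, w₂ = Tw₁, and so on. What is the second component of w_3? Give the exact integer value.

-1239

w1 = Tv₀ = ((-4)·1 + 3·(-3); 6·1 + 7·(-3)) = (-13, -15)
w2 = Tw1 = ((-4)·(-13) + 3·(-15); 6·(-13) + 7·(-15)) = (7, -183)
w3 = Tw2 = (-577, -1239)
The requested component of w3 is -1239.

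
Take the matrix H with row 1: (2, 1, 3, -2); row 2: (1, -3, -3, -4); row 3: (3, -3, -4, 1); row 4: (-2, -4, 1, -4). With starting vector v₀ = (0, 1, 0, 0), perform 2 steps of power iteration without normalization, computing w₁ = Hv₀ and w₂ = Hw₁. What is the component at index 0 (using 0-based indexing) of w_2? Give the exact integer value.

-2

w1 = Hv₀ = (2·0 + 1·1 + 3·0 + (-2)·0; 1·0 + (-3)·1 + (-3)·0 + (-4)·0; 3·0 + (-3)·1 + (-4)·0 + 1·0; (-2)·0 + (-4)·1 + 1·0 + (-4)·0) = (1, -3, -3, -4)
w2 = Hw1 = (2·1 + 1·(-3) + 3·(-3) + (-2)·(-4); 1·1 + (-3)·(-3) + (-3)·(-3) + (-4)·(-4); 3·1 + (-3)·(-3) + (-4)·(-3) + 1·(-4); (-2)·1 + (-4)·(-3) + 1·(-3) + (-4)·(-4)) = (-2, 35, 20, 23)
The requested component of w2 is -2.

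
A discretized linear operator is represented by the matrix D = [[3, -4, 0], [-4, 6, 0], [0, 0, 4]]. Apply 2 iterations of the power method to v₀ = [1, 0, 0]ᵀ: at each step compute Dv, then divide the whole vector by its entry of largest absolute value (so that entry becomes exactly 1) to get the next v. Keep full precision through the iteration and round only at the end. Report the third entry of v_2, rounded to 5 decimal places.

0.00000

Dv0 = (3.000000, -4.000000, 0.000000); divide by -4.000000 → v1 = (-0.750000, 1.000000, 0.000000)
Dv1 = (-6.250000, 9.000000, 0.000000); divide by 9.000000 → v2 = (-0.694444, 1.000000, 0.000000)
Requested entry of v2: 0/-36 = 0.00000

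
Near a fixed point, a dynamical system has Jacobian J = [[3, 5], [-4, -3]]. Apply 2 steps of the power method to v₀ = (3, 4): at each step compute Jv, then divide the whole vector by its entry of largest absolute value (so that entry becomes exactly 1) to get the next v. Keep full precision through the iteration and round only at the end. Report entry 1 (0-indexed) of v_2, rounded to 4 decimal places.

1.0000

Jv0 = (29.00000, -24.00000); divide by 29.00000 → v1 = (1.00000, -0.82759)
Jv1 = (-1.13793, -1.51724); divide by -1.51724 → v2 = (0.75000, 1.00000)
Requested entry of v2: -44/-44 = 1.0000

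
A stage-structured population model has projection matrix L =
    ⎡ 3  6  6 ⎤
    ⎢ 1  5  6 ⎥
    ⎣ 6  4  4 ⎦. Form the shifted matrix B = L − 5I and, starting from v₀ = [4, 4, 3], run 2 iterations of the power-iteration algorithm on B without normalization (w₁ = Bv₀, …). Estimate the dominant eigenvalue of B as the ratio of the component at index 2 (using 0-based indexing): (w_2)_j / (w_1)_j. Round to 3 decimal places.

B = L − 5I has rows (-2, 6, 6); (1, 0, 6); (6, 4, -1)
w1 = Bv₀ = ((-2)·4 + 6·4 + 6·3; 1·4 + 0·4 + 6·3; 6·4 + 4·4 + (-1)·3) = (34, 22, 37)
w2 = Bw1 = ((-2)·34 + 6·22 + 6·37; 1·34 + 0·22 + 6·37; 6·34 + 4·22 + (-1)·37) = (286, 256, 255)
Ratio: 255/37 = 6.892

μ ≈ 6.892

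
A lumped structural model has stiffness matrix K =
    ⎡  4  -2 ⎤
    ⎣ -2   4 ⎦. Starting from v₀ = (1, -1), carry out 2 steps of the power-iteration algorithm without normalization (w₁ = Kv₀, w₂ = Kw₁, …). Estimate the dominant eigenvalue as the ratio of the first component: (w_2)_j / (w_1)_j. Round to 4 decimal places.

6.0000

w1 = Kv₀ = (6, -6)
w2 = Kw1 = (36, -36)
Ratio at component: 36 / 6 = 6.0000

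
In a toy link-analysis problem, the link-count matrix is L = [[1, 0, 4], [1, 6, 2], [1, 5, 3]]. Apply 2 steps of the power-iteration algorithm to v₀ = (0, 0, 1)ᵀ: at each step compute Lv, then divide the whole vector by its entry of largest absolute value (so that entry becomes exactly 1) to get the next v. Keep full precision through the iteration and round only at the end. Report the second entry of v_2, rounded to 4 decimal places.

0.9565

Lv0 = (4.00000, 2.00000, 3.00000); divide by 4.00000 → v1 = (1.00000, 0.50000, 0.75000)
Lv1 = (4.00000, 5.50000, 5.75000); divide by 5.75000 → v2 = (0.69565, 0.95652, 1.00000)
Requested entry of v2: 22/23 = 0.9565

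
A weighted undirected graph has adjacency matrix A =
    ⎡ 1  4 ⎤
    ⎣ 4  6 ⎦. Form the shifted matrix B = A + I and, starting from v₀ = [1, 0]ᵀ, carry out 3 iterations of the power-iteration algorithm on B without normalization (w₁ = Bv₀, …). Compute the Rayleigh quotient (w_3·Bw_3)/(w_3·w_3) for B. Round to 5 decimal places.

9.21699

B = A + I has rows (2, 4); (4, 7)
w1 = Bv₀ = (2·1 + 4·0; 4·1 + 7·0) = (2, 4)
w2 = Bw1 = (2·2 + 4·4; 4·2 + 7·4) = (20, 36)
w3 = Bw2 = (184, 332)
Bw3 = (1696, 3060)
w3·Bw3 = 1327984; w3·w3 = 144080; μ ≈ 1327984/144080 = 9.21699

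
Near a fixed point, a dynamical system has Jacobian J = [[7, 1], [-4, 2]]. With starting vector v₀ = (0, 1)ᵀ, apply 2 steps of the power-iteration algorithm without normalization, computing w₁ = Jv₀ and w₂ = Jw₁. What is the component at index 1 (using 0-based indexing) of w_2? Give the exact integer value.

0

w1 = Jv₀ = (1, 2)
w2 = Jw1 = (9, 0)
The requested component of w2 is 0.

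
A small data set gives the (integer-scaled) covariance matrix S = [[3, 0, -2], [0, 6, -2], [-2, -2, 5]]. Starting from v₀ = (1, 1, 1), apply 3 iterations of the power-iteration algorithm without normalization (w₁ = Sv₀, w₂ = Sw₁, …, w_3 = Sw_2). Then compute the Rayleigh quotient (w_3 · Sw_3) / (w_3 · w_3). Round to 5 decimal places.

7.51620

w1 = Sv₀ = (3·1 + 0·1 + (-2)·1; 0·1 + 6·1 + (-2)·1; (-2)·1 + (-2)·1 + 5·1) = (1, 4, 1)
w2 = Sw1 = (3·1 + 0·4 + (-2)·1; 0·1 + 6·4 + (-2)·1; (-2)·1 + (-2)·4 + 5·1) = (1, 22, -5)
w3 = Sw2 = (13, 142, -71)
Sw3 = (181, 994, -665)
w3·Sw3 = 13·181 + 142·994 + (-71)·(-665) = 190716; w3·w3 = 13·13 + 142·142 + (-71)·(-71) = 25374
λ ≈ 190716/25374 = 7.51620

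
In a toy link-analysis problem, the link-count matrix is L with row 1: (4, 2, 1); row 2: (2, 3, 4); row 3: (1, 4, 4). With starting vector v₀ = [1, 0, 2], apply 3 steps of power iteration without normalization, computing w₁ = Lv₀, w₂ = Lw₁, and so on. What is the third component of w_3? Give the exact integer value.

w1 = Lv₀ = (4·1 + 2·0 + 1·2; 2·1 + 3·0 + 4·2; 1·1 + 4·0 + 4·2) = (6, 10, 9)
w2 = Lw1 = (4·6 + 2·10 + 1·9; 2·6 + 3·10 + 4·9; 1·6 + 4·10 + 4·9) = (53, 78, 82)
w3 = Lw2 = (450, 668, 693)
The requested component of w3 is 693.

693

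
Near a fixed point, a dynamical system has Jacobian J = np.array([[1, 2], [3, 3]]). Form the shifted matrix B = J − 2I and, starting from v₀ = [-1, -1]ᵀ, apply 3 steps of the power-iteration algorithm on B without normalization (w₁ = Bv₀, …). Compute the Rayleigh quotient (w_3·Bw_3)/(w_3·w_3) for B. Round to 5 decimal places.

B = J − 2I has rows (-1, 2); (3, 1)
w1 = Bv₀ = (-1, -4)
w2 = Bw1 = (-7, -7)
w3 = Bw2 = (-7, -28)
Bw3 = (-49, -49)
w3·Bw3 = 1715; w3·w3 = 833; μ ≈ 1715/833 = 2.05882

μ ≈ 2.05882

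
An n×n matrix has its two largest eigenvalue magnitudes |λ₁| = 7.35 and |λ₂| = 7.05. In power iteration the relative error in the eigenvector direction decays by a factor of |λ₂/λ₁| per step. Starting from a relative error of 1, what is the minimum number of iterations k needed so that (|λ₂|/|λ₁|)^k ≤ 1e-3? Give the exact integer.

|λ₂/λ₁| = 7.05/7.35 = 0.95918
Need k ≥ ln(1e-3) / ln(0.95918) = -6.9078 / -0.0417 ≈ 165.762
Smallest integer k satisfying the bound: 166

166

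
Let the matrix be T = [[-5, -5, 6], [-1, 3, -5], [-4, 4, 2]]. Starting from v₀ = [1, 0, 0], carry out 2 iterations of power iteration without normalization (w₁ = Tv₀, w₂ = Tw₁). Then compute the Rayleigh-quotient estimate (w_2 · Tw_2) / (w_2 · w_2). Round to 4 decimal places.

w1 = Tv₀ = ((-5)·1 + (-5)·0 + 6·0; (-1)·1 + 3·0 + (-5)·0; (-4)·1 + 4·0 + 2·0) = (-5, -1, -4)
w2 = Tw1 = ((-5)·(-5) + (-5)·(-1) + 6·(-4); (-1)·(-5) + 3·(-1) + (-5)·(-4); (-4)·(-5) + 4·(-1) + 2·(-4)) = (6, 22, 8)
Tw2 = (-92, 20, 80)
w2·Tw2 = 6·(-92) + 22·20 + 8·80 = 528; w2·w2 = 6·6 + 22·22 + 8·8 = 584
λ ≈ 528/584 = 0.9041

λ ≈ 0.9041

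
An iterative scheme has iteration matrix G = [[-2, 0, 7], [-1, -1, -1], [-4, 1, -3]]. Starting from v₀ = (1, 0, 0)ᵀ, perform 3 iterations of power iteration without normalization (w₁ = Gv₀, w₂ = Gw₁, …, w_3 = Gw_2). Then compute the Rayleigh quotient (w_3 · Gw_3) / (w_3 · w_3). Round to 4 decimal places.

w1 = Gv₀ = ((-2)·1 + 0·0 + 7·0; (-1)·1 + (-1)·0 + (-1)·0; (-4)·1 + 1·0 + (-3)·0) = (-2, -1, -4)
w2 = Gw1 = ((-2)·(-2) + 0·(-1) + 7·(-4); (-1)·(-2) + (-1)·(-1) + (-1)·(-4); (-4)·(-2) + 1·(-1) + (-3)·(-4)) = (-24, 7, 19)
w3 = Gw2 = (181, -2, 46)
Gw3 = (-40, -225, -864)
w3·Gw3 = 181·(-40) + (-2)·(-225) + 46·(-864) = -46534; w3·w3 = 181·181 + (-2)·(-2) + 46·46 = 34881
λ ≈ -46534/34881 = -1.3341

-1.3341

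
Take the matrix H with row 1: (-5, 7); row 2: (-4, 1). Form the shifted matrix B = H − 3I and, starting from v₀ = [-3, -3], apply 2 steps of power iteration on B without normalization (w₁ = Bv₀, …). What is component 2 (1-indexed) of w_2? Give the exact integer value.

-48

B = H − 3I has rows (-8, 7); (-4, -2)
w1 = Bv₀ = (3, 18)
w2 = Bw1 = (102, -48)
Requested component of w2: -48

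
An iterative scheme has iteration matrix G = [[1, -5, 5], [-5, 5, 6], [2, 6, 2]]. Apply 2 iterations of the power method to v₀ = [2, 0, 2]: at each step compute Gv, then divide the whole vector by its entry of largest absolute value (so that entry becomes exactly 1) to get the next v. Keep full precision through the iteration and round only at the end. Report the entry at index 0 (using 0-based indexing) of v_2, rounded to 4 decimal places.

Gv0 = (12.00000, 2.00000, 8.00000); divide by 12.00000 → v1 = (1.00000, 0.16667, 0.66667)
Gv1 = (3.50000, -0.16667, 4.33333); divide by 4.33333 → v2 = (0.80769, -0.03846, 1.00000)
Requested entry of v2: 42/52 = 0.8077

0.8077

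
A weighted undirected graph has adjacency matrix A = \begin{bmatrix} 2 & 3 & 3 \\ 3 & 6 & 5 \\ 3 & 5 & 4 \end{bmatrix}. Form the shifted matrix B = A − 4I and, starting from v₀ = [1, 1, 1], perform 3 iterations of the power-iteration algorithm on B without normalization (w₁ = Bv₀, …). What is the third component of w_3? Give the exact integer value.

498

B = A − 4I has rows (-2, 3, 3); (3, 2, 5); (3, 5, 0)
w1 = Bv₀ = ((-2)·1 + 3·1 + 3·1; 3·1 + 2·1 + 5·1; 3·1 + 5·1 + 0·1) = (4, 10, 8)
w2 = Bw1 = ((-2)·4 + 3·10 + 3·8; 3·4 + 2·10 + 5·8; 3·4 + 5·10 + 0·8) = (46, 72, 62)
w3 = Bw2 = (310, 592, 498)
Requested component of w3: 498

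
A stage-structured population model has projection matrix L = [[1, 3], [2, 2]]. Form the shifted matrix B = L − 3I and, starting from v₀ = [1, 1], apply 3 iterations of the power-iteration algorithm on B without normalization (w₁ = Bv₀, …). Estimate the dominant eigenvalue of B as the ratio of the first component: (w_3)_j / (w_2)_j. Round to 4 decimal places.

1.0000

B = L − 3I has rows (-2, 3); (2, -1)
w1 = Bv₀ = ((-2)·1 + 3·1; 2·1 + (-1)·1) = (1, 1)
w2 = Bw1 = ((-2)·1 + 3·1; 2·1 + (-1)·1) = (1, 1)
w3 = Bw2 = (1, 1)
Ratio: 1/1 = 1.0000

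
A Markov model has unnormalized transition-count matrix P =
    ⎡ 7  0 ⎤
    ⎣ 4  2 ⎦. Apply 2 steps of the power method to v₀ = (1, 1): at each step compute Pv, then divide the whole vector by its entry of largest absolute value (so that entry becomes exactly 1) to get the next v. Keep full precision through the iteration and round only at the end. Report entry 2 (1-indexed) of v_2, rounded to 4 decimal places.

Pv0 = (7.00000, 6.00000); divide by 7.00000 → v1 = (1.00000, 0.85714)
Pv1 = (7.00000, 5.71429); divide by 7.00000 → v2 = (1.00000, 0.81633)
Requested entry of v2: 40/49 = 0.8163

0.8163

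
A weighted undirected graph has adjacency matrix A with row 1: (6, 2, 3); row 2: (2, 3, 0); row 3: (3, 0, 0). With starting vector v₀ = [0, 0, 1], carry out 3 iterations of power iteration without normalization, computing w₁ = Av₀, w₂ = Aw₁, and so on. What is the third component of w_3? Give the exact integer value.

w1 = Av₀ = (6·0 + 2·0 + 3·1; 2·0 + 3·0 + 0·1; 3·0 + 0·0 + 0·1) = (3, 0, 0)
w2 = Aw1 = (6·3 + 2·0 + 3·0; 2·3 + 3·0 + 0·0; 3·3 + 0·0 + 0·0) = (18, 6, 9)
w3 = Aw2 = (147, 54, 54)
The requested component of w3 is 54.

54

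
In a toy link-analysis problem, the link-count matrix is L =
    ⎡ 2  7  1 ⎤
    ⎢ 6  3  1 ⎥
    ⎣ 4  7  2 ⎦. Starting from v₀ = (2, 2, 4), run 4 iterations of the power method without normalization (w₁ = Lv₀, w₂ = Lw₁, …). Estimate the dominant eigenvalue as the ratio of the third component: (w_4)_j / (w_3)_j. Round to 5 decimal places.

λ ≈ 10.32069

w1 = Lv₀ = (22, 22, 30)
w2 = Lw1 = (228, 228, 302)
w3 = Lw2 = (2354, 2354, 3112)
w4 = Lw3 = (24298, 24298, 32118)
Ratio at component: 32118 / 3112 = 10.32069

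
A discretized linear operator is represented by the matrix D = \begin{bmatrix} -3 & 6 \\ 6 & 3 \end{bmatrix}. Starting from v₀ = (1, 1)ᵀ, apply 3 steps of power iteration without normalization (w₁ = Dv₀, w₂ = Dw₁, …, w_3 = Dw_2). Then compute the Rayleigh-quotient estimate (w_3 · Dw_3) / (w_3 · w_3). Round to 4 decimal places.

λ ≈ 6.0000

w1 = Dv₀ = ((-3)·1 + 6·1; 6·1 + 3·1) = (3, 9)
w2 = Dw1 = ((-3)·3 + 6·9; 6·3 + 3·9) = (45, 45)
w3 = Dw2 = (135, 405)
Dw3 = (2025, 2025)
w3·Dw3 = 135·2025 + 405·2025 = 1093500; w3·w3 = 135·135 + 405·405 = 182250
λ ≈ 1093500/182250 = 6.0000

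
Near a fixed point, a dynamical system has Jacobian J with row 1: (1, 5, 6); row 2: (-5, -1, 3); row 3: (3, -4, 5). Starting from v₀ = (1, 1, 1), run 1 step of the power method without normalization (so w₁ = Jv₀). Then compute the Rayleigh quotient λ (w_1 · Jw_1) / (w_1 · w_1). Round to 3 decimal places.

λ ≈ 3.899

w1 = Jv₀ = (1·1 + 5·1 + 6·1; (-5)·1 + (-1)·1 + 3·1; 3·1 + (-4)·1 + 5·1) = (12, -3, 4)
Jw1 = (21, -45, 68)
w1·Jw1 = 12·21 + (-3)·(-45) + 4·68 = 659; w1·w1 = 12·12 + (-3)·(-3) + 4·4 = 169
λ ≈ 659/169 = 3.899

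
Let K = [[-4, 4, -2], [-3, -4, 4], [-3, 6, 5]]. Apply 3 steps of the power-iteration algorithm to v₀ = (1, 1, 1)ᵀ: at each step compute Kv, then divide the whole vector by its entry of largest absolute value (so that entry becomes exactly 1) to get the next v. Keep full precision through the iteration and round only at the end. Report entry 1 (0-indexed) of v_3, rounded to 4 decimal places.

Kv0 = (-2.00000, -3.00000, 8.00000); divide by 8.00000 → v1 = (-0.25000, -0.37500, 1.00000)
Kv1 = (-2.50000, 6.25000, 3.50000); divide by 6.25000 → v2 = (-0.40000, 1.00000, 0.56000)
Kv2 = (4.48000, -0.56000, 10.00000); divide by 10.00000 → v3 = (0.44800, -0.05600, 1.00000)
Requested entry of v3: -28/500 = -0.0560

-0.0560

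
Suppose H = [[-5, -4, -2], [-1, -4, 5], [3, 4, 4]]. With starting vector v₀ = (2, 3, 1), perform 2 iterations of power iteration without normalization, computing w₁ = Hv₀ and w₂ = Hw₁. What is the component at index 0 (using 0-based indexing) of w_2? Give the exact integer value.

112

w1 = Hv₀ = ((-5)·2 + (-4)·3 + (-2)·1; (-1)·2 + (-4)·3 + 5·1; 3·2 + 4·3 + 4·1) = (-24, -9, 22)
w2 = Hw1 = ((-5)·(-24) + (-4)·(-9) + (-2)·22; (-1)·(-24) + (-4)·(-9) + 5·22; 3·(-24) + 4·(-9) + 4·22) = (112, 170, -20)
The requested component of w2 is 112.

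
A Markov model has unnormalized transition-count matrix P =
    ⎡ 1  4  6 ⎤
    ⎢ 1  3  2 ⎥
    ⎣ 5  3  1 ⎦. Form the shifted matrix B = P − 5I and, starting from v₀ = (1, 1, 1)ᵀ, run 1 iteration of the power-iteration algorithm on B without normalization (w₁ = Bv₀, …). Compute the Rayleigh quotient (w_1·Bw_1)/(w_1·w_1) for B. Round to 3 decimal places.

1.962

B = P − 5I has rows (-4, 4, 6); (1, -2, 2); (5, 3, -4)
w1 = Bv₀ = ((-4)·1 + 4·1 + 6·1; 1·1 + (-2)·1 + 2·1; 5·1 + 3·1 + (-4)·1) = (6, 1, 4)
Bw1 = (4, 12, 17)
w1·Bw1 = 104; w1·w1 = 53; μ ≈ 104/53 = 1.962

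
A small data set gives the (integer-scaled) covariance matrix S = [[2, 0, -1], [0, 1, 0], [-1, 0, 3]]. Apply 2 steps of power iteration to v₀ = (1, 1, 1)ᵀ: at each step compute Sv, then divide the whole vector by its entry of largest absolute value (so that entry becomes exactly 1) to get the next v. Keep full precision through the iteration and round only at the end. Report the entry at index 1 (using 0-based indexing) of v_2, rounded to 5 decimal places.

Sv0 = (1.000000, 1.000000, 2.000000); divide by 2.000000 → v1 = (0.500000, 0.500000, 1.000000)
Sv1 = (0.000000, 0.500000, 2.500000); divide by 2.500000 → v2 = (0.000000, 0.200000, 1.000000)
Requested entry of v2: 1/5 = 0.20000

0.20000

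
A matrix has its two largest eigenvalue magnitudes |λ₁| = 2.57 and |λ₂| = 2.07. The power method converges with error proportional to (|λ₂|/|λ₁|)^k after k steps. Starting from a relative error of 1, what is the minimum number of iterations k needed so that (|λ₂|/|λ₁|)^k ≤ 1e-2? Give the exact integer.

|λ₂/λ₁| = 2.07/2.57 = 0.80545
Need k ≥ ln(1e-2) / ln(0.80545) = -4.6052 / -0.2164 ≈ 21.285
Smallest integer k satisfying the bound: 22

22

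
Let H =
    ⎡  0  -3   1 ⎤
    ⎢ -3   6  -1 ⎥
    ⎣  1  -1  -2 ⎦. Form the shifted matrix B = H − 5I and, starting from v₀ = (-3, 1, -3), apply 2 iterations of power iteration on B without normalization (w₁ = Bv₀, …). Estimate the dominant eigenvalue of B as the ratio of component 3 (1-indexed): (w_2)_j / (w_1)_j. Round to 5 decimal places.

B = H − 5I has rows (-5, -3, 1); (-3, 1, -1); (1, -1, -7)
w1 = Bv₀ = ((-5)·(-3) + (-3)·1 + 1·(-3); (-3)·(-3) + 1·1 + (-1)·(-3); 1·(-3) + (-1)·1 + (-7)·(-3)) = (9, 13, 17)
w2 = Bw1 = ((-5)·9 + (-3)·13 + 1·17; (-3)·9 + 1·13 + (-1)·17; 1·9 + (-1)·13 + (-7)·17) = (-67, -31, -123)
Ratio: -123/17 = -7.23529

-7.23529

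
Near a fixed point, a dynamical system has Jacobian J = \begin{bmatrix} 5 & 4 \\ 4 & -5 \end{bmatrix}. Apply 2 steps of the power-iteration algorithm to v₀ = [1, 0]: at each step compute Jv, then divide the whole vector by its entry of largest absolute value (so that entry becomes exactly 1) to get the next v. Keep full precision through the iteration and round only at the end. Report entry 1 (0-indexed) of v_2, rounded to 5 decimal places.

Jv0 = (5.000000, 4.000000); divide by 5.000000 → v1 = (1.000000, 0.800000)
Jv1 = (8.200000, 0.000000); divide by 8.200000 → v2 = (1.000000, 0.000000)
Requested entry of v2: 0/41 = 0.00000

0.00000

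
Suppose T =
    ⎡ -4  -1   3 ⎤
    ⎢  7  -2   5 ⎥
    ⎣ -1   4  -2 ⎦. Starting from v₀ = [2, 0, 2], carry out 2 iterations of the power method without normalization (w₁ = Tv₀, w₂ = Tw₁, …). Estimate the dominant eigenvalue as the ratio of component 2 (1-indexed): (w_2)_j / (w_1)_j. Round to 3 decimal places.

λ ≈ -3.833

w1 = Tv₀ = ((-4)·2 + (-1)·0 + 3·2; 7·2 + (-2)·0 + 5·2; (-1)·2 + 4·0 + (-2)·2) = (-2, 24, -6)
w2 = Tw1 = ((-4)·(-2) + (-1)·24 + 3·(-6); 7·(-2) + (-2)·24 + 5·(-6); (-1)·(-2) + 4·24 + (-2)·(-6)) = (-34, -92, 110)
Ratio at component: -92 / 24 = -3.833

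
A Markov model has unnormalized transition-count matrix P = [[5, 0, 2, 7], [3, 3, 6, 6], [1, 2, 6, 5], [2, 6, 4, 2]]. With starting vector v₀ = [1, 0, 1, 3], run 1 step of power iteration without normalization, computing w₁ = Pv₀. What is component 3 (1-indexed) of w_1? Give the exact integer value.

22

w1 = Pv₀ = (5·1 + 0·0 + 2·1 + 7·3; 3·1 + 3·0 + 6·1 + 6·3; 1·1 + 2·0 + 6·1 + 5·3; 2·1 + 6·0 + 4·1 + 2·3) = (28, 27, 22, 12)
The requested component of w1 is 22.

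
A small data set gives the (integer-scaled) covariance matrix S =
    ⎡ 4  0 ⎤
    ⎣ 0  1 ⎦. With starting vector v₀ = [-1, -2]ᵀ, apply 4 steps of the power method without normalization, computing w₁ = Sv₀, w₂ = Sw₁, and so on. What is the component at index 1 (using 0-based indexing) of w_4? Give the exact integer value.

-2

w1 = Sv₀ = (4·(-1) + 0·(-2); 0·(-1) + 1·(-2)) = (-4, -2)
w2 = Sw1 = (4·(-4) + 0·(-2); 0·(-4) + 1·(-2)) = (-16, -2)
w3 = Sw2 = (-64, -2)
w4 = Sw3 = (-256, -2)
The requested component of w4 is -2.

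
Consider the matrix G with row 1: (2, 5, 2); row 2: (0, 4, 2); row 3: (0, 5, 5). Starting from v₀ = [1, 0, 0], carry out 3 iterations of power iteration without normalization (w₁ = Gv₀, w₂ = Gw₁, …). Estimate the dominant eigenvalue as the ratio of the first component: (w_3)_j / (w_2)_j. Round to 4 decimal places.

2.0000

w1 = Gv₀ = (2·1 + 5·0 + 2·0; 0·1 + 4·0 + 2·0; 0·1 + 5·0 + 5·0) = (2, 0, 0)
w2 = Gw1 = (2·2 + 5·0 + 2·0; 0·2 + 4·0 + 2·0; 0·2 + 5·0 + 5·0) = (4, 0, 0)
w3 = Gw2 = (8, 0, 0)
Ratio at component: 8 / 4 = 2.0000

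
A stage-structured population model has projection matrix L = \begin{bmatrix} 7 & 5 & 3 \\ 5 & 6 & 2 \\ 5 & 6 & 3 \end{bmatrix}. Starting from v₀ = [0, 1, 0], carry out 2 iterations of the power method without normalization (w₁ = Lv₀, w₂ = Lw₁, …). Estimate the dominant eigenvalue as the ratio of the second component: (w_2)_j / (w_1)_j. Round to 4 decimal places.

w1 = Lv₀ = (5, 6, 6)
w2 = Lw1 = (83, 73, 79)
Ratio at component: 73 / 6 = 12.1667

λ ≈ 12.1667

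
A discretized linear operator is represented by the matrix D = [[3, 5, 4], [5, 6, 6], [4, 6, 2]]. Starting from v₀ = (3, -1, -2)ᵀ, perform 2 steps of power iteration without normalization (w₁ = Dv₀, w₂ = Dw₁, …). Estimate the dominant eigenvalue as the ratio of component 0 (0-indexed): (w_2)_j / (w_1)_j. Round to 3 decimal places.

w1 = Dv₀ = (3·3 + 5·(-1) + 4·(-2); 5·3 + 6·(-1) + 6·(-2); 4·3 + 6·(-1) + 2·(-2)) = (-4, -3, 2)
w2 = Dw1 = (3·(-4) + 5·(-3) + 4·2; 5·(-4) + 6·(-3) + 6·2; 4·(-4) + 6·(-3) + 2·2) = (-19, -26, -30)
Ratio at component: -19 / -4 = 4.750

λ ≈ 4.750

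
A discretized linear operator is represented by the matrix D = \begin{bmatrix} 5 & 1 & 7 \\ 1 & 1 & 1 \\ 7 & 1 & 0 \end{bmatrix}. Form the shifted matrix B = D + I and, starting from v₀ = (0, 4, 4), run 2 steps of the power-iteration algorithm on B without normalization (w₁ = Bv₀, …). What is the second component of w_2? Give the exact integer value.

B = D + I has rows (6, 1, 7); (1, 2, 1); (7, 1, 1)
w1 = Bv₀ = (32, 12, 8)
w2 = Bw1 = (260, 64, 244)
Requested component of w2: 64

64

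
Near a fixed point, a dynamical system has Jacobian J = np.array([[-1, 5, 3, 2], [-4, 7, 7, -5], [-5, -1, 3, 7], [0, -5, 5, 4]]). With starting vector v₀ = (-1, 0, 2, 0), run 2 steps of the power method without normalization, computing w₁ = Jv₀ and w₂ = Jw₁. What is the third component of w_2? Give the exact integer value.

w1 = Jv₀ = ((-1)·(-1) + 5·0 + 3·2 + 2·0; (-4)·(-1) + 7·0 + 7·2 + (-5)·0; (-5)·(-1) + (-1)·0 + 3·2 + 7·0; 0·(-1) + (-5)·0 + 5·2 + 4·0) = (7, 18, 11, 10)
w2 = Jw1 = ((-1)·7 + 5·18 + 3·11 + 2·10; (-4)·7 + 7·18 + 7·11 + (-5)·10; (-5)·7 + (-1)·18 + 3·11 + 7·10; 0·7 + (-5)·18 + 5·11 + 4·10) = (136, 125, 50, 5)
The requested component of w2 is 50.

50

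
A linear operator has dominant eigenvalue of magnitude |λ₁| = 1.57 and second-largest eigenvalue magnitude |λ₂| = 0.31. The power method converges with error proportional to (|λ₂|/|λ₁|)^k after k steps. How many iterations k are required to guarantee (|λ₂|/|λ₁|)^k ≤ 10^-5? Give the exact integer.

|λ₂/λ₁| = 0.31/1.57 = 0.19745
Need k ≥ ln(10^-5) / ln(0.19745) = -11.5129 / -1.6223 ≈ 7.097
Smallest integer k satisfying the bound: 8

8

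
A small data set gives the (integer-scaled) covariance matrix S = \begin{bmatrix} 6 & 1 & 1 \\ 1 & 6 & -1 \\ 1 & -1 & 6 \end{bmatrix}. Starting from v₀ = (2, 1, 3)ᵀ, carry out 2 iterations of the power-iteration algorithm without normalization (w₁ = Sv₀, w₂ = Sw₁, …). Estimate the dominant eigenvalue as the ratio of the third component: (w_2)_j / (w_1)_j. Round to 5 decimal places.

6.57895

w1 = Sv₀ = (6·2 + 1·1 + 1·3; 1·2 + 6·1 + (-1)·3; 1·2 + (-1)·1 + 6·3) = (16, 5, 19)
w2 = Sw1 = (6·16 + 1·5 + 1·19; 1·16 + 6·5 + (-1)·19; 1·16 + (-1)·5 + 6·19) = (120, 27, 125)
Ratio at component: 125 / 19 = 6.57895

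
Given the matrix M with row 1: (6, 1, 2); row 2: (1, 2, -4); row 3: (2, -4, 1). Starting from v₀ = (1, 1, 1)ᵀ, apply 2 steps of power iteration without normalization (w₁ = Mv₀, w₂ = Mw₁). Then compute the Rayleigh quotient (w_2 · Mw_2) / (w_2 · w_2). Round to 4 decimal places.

6.2747

w1 = Mv₀ = (9, -1, -1)
w2 = Mw1 = (51, 11, 21)
Mw2 = (359, -11, 79)
w2·Mw2 = 51·359 + 11·(-11) + 21·79 = 19847; w2·w2 = 51·51 + 11·11 + 21·21 = 3163
λ ≈ 19847/3163 = 6.2747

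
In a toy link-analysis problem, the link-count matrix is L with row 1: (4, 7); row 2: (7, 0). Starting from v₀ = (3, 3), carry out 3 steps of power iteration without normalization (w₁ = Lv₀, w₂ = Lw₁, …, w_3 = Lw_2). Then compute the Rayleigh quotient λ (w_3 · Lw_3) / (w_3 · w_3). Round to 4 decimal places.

w1 = Lv₀ = (4·3 + 7·3; 7·3 + 0·3) = (33, 21)
w2 = Lw1 = (4·33 + 7·21; 7·33 + 0·21) = (279, 231)
w3 = Lw2 = (2733, 1953)
Lw3 = (24603, 19131)
w3·Lw3 = 2733·24603 + 1953·19131 = 104602842; w3·w3 = 2733·2733 + 1953·1953 = 11283498
λ ≈ 104602842/11283498 = 9.2704

9.2704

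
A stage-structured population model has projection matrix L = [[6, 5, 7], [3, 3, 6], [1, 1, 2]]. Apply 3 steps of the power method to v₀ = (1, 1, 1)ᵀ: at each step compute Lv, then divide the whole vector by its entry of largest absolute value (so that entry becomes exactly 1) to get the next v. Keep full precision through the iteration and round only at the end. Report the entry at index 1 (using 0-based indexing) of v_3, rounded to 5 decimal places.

0.57555

Lv0 = (18.000000, 12.000000, 4.000000); divide by 18.000000 → v1 = (1.000000, 0.666667, 0.222222)
Lv1 = (10.888889, 6.333333, 2.111111); divide by 10.888889 → v2 = (1.000000, 0.581633, 0.193878)
Lv2 = (10.265306, 5.908163, 1.969388); divide by 10.265306 → v3 = (1.000000, 0.575547, 0.191849)
Requested entry of v3: 1158/2012 = 0.57555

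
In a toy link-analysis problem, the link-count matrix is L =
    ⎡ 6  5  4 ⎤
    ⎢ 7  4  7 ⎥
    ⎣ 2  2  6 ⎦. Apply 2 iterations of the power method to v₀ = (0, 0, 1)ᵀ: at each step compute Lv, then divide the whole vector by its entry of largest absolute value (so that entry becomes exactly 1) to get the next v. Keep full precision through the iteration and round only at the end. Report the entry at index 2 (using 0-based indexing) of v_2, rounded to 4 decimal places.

Lv0 = (4.00000, 7.00000, 6.00000); divide by 7.00000 → v1 = (0.57143, 1.00000, 0.85714)
Lv1 = (11.85714, 14.00000, 8.28571); divide by 14.00000 → v2 = (0.84694, 1.00000, 0.59184)
Requested entry of v2: 58/98 = 0.5918

0.5918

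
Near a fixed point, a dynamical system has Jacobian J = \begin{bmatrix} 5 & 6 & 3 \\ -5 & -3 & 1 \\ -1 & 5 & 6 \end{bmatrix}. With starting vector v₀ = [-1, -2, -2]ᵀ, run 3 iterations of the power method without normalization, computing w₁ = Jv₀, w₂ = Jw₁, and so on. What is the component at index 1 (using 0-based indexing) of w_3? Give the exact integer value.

361

w1 = Jv₀ = (-23, 9, -21)
w2 = Jw1 = (-124, 67, -58)
w3 = Jw2 = (-392, 361, 111)
The requested component of w3 is 361.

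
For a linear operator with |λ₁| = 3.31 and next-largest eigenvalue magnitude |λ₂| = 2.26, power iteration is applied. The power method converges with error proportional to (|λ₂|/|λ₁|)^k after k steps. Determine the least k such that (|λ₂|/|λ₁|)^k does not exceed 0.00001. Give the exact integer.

31

|λ₂/λ₁| = 2.26/3.31 = 0.68278
Need k ≥ ln(0.00001) / ln(0.68278) = -11.5129 / -0.3816 ≈ 30.171
Smallest integer k satisfying the bound: 31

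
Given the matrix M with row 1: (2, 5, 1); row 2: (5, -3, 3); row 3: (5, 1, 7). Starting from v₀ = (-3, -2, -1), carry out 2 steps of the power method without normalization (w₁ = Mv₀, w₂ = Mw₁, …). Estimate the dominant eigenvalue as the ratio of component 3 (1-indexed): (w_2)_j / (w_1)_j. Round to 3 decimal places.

w1 = Mv₀ = (2·(-3) + 5·(-2) + 1·(-1); 5·(-3) + (-3)·(-2) + 3·(-1); 5·(-3) + 1·(-2) + 7·(-1)) = (-17, -12, -24)
w2 = Mw1 = (2·(-17) + 5·(-12) + 1·(-24); 5·(-17) + (-3)·(-12) + 3·(-24); 5·(-17) + 1·(-12) + 7·(-24)) = (-118, -121, -265)
Ratio at component: -265 / -24 = 11.042

λ ≈ 11.042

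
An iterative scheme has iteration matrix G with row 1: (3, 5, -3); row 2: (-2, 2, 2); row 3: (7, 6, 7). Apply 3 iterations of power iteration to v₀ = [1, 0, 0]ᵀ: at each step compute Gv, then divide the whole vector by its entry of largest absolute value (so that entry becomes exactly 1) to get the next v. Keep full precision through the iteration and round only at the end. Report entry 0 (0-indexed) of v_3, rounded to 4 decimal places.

-0.7971

Gv0 = (3.00000, -2.00000, 7.00000); divide by 7.00000 → v1 = (0.42857, -0.28571, 1.00000)
Gv1 = (-3.14286, 0.57143, 8.28571); divide by 8.28571 → v2 = (-0.37931, 0.06897, 1.00000)
Gv2 = (-3.79310, 2.89655, 4.75862); divide by 4.75862 → v3 = (-0.79710, 0.60870, 1.00000)
Requested entry of v3: -220/276 = -0.7971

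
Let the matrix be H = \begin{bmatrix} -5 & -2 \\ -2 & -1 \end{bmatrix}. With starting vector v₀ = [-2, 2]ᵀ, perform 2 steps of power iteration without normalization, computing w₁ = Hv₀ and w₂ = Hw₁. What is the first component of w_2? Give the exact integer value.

w1 = Hv₀ = (6, 2)
w2 = Hw1 = (-34, -14)
The requested component of w2 is -34.

-34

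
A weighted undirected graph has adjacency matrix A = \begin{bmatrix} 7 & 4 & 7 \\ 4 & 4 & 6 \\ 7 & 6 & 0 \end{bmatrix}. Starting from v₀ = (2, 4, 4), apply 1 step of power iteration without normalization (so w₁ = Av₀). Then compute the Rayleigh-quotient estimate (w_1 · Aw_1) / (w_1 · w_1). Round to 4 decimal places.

w1 = Av₀ = (58, 48, 38)
Aw1 = (864, 652, 694)
w1·Aw1 = 58·864 + 48·652 + 38·694 = 107780; w1·w1 = 58·58 + 48·48 + 38·38 = 7112
λ ≈ 107780/7112 = 15.1547

λ ≈ 15.1547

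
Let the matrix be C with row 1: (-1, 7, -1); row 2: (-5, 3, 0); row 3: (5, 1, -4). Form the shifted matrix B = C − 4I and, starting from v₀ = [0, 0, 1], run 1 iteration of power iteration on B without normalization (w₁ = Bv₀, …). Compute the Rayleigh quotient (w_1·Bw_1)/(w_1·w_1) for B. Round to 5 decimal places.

B = C − 4I has rows (-5, 7, -1); (-5, -1, 0); (5, 1, -8)
w1 = Bv₀ = ((-5)·0 + 7·0 + (-1)·1; (-5)·0 + (-1)·0 + 0·1; 5·0 + 1·0 + (-8)·1) = (-1, 0, -8)
Bw1 = (13, 5, 59)
w1·Bw1 = -485; w1·w1 = 65; μ ≈ -485/65 = -7.46154

-7.46154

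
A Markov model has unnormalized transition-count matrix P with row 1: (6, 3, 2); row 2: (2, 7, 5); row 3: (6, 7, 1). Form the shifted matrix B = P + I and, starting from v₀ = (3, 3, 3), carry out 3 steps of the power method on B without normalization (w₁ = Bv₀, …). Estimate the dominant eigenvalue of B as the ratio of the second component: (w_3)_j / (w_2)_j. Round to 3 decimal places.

B = P + I has rows (7, 3, 2); (2, 8, 5); (6, 7, 2)
w1 = Bv₀ = (36, 45, 45)
w2 = Bw1 = (477, 657, 621)
w3 = Bw2 = (6552, 9315, 8703)
Ratio: 9315/657 = 14.178

μ ≈ 14.178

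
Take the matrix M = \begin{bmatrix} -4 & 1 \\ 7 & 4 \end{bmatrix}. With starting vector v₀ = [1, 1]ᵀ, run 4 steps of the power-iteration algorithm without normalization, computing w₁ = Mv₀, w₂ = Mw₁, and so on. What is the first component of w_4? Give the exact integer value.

w1 = Mv₀ = ((-4)·1 + 1·1; 7·1 + 4·1) = (-3, 11)
w2 = Mw1 = ((-4)·(-3) + 1·11; 7·(-3) + 4·11) = (23, 23)
w3 = Mw2 = (-69, 253)
w4 = Mw3 = (529, 529)
The requested component of w4 is 529.

529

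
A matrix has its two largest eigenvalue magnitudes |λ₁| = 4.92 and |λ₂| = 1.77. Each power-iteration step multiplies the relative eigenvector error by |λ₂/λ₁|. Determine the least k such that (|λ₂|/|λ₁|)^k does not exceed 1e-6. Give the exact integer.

|λ₂/λ₁| = 1.77/4.92 = 0.35976
Need k ≥ ln(1e-6) / ln(0.35976) = -13.8155 / -1.0223 ≈ 13.514
Smallest integer k satisfying the bound: 14

14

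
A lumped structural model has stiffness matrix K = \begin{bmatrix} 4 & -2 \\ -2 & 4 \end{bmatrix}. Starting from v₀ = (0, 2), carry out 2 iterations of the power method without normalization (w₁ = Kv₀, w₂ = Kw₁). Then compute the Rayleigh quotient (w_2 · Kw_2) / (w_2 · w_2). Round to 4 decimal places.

w1 = Kv₀ = (-4, 8)
w2 = Kw1 = (-32, 40)
Kw2 = (-208, 224)
w2·Kw2 = (-32)·(-208) + 40·224 = 15616; w2·w2 = (-32)·(-32) + 40·40 = 2624
λ ≈ 15616/2624 = 5.9512

λ ≈ 5.9512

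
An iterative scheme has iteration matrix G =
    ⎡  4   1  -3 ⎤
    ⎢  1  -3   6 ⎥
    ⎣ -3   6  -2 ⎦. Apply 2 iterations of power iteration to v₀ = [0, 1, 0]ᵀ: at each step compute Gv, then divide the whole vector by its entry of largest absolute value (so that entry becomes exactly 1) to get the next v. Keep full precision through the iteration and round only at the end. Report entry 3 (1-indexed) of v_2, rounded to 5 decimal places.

-0.71739

Gv0 = (1.000000, -3.000000, 6.000000); divide by 6.000000 → v1 = (0.166667, -0.500000, 1.000000)
Gv1 = (-2.833333, 7.666667, -5.500000); divide by 7.666667 → v2 = (-0.369565, 1.000000, -0.717391)
Requested entry of v2: -33/46 = -0.71739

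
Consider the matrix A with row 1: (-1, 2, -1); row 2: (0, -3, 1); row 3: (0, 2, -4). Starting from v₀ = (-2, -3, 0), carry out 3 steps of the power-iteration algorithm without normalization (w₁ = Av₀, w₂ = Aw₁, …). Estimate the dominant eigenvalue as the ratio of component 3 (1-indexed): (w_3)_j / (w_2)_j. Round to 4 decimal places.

λ ≈ -5.5714

w1 = Av₀ = ((-1)·(-2) + 2·(-3) + (-1)·0; 0·(-2) + (-3)·(-3) + 1·0; 0·(-2) + 2·(-3) + (-4)·0) = (-4, 9, -6)
w2 = Aw1 = ((-1)·(-4) + 2·9 + (-1)·(-6); 0·(-4) + (-3)·9 + 1·(-6); 0·(-4) + 2·9 + (-4)·(-6)) = (28, -33, 42)
w3 = Aw2 = (-136, 141, -234)
Ratio at component: -234 / 42 = -5.5714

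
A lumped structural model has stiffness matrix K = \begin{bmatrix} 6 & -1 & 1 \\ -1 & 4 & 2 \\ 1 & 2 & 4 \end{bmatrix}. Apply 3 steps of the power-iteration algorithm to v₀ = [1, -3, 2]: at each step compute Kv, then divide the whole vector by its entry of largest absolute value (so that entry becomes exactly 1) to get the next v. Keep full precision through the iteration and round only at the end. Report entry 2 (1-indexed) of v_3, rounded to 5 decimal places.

-0.45136

Kv0 = (11.000000, -9.000000, 3.000000); divide by 11.000000 → v1 = (1.000000, -0.818182, 0.272727)
Kv1 = (7.090909, -3.727273, 0.454545); divide by 7.090909 → v2 = (1.000000, -0.525641, 0.064103)
Kv2 = (6.589744, -2.974359, 0.205128); divide by 6.589744 → v3 = (1.000000, -0.451362, 0.031128)
Requested entry of v3: -232/514 = -0.45136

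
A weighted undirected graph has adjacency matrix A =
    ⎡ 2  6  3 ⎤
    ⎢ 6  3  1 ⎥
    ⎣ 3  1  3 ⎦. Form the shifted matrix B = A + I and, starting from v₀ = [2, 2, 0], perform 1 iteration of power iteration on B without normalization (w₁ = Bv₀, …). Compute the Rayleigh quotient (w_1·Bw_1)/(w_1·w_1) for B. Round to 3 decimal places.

B = A + I has rows (3, 6, 3); (6, 4, 1); (3, 1, 4)
w1 = Bv₀ = (3·2 + 6·2 + 3·0; 6·2 + 4·2 + 1·0; 3·2 + 1·2 + 4·0) = (18, 20, 8)
Bw1 = (198, 196, 106)
w1·Bw1 = 8332; w1·w1 = 788; μ ≈ 8332/788 = 10.574

μ ≈ 10.574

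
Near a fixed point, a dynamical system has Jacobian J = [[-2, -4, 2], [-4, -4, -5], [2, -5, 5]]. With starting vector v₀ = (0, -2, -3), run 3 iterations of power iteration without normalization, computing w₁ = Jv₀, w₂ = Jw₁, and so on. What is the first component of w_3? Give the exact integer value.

240

w1 = Jv₀ = (2, 23, -5)
w2 = Jw1 = (-106, -75, -136)
w3 = Jw2 = (240, 1404, -517)
The requested component of w3 is 240.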